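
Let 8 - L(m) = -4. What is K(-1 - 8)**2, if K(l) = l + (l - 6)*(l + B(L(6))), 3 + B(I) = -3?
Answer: 46656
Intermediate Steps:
L(m) = 12 (L(m) = 8 - 1*(-4) = 8 + 4 = 12)
B(I) = -6 (B(I) = -3 - 3 = -6)
K(l) = l + (-6 + l)**2 (K(l) = l + (l - 6)*(l - 6) = l + (-6 + l)*(-6 + l) = l + (-6 + l)**2)
K(-1 - 8)**2 = (36 + (-1 - 8)**2 - 11*(-1 - 8))**2 = (36 + (-9)**2 - 11*(-9))**2 = (36 + 81 + 99)**2 = 216**2 = 46656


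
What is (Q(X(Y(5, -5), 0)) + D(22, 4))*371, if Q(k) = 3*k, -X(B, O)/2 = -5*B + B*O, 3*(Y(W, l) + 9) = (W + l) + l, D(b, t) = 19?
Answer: -111671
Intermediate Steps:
Y(W, l) = -9 + W/3 + 2*l/3 (Y(W, l) = -9 + ((W + l) + l)/3 = -9 + (W + 2*l)/3 = -9 + (W/3 + 2*l/3) = -9 + W/3 + 2*l/3)
X(B, O) = 10*B - 2*B*O (X(B, O) = -2*(-5*B + B*O) = 10*B - 2*B*O)
(Q(X(Y(5, -5), 0)) + D(22, 4))*371 = (3*(2*(-9 + (⅓)*5 + (⅔)*(-5))*(5 - 1*0)) + 19)*371 = (3*(2*(-9 + 5/3 - 10/3)*(5 + 0)) + 19)*371 = (3*(2*(-32/3)*5) + 19)*371 = (3*(-320/3) + 19)*371 = (-320 + 19)*371 = -301*371 = -111671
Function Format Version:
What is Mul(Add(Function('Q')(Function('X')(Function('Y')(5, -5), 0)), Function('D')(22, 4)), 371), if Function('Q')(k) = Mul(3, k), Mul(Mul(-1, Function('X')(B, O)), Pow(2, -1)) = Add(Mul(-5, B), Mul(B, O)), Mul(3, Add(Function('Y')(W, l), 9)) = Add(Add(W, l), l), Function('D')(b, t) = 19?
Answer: -111671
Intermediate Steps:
Function('Y')(W, l) = Add(-9, Mul(Rational(1, 3), W), Mul(Rational(2, 3), l)) (Function('Y')(W, l) = Add(-9, Mul(Rational(1, 3), Add(Add(W, l), l))) = Add(-9, Mul(Rational(1, 3), Add(W, Mul(2, l)))) = Add(-9, Add(Mul(Rational(1, 3), W), Mul(Rational(2, 3), l))) = Add(-9, Mul(Rational(1, 3), W), Mul(Rational(2, 3), l)))
Function('X')(B, O) = Add(Mul(10, B), Mul(-2, B, O)) (Function('X')(B, O) = Mul(-2, Add(Mul(-5, B), Mul(B, O))) = Add(Mul(10, B), Mul(-2, B, O)))
Mul(Add(Function('Q')(Function('X')(Function('Y')(5, -5), 0)), Function('D')(22, 4)), 371) = Mul(Add(Mul(3, Mul(2, Add(-9, Mul(Rational(1, 3), 5), Mul(Rational(2, 3), -5)), Add(5, Mul(-1, 0)))), 19), 371) = Mul(Add(Mul(3, Mul(2, Add(-9, Rational(5, 3), Rational(-10, 3)), Add(5, 0))), 19), 371) = Mul(Add(Mul(3, Mul(2, Rational(-32, 3), 5)), 19), 371) = Mul(Add(Mul(3, Rational(-320, 3)), 19), 371) = Mul(Add(-320, 19), 371) = Mul(-301, 371) = -111671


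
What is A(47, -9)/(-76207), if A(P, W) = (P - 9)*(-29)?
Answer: 1102/76207 ≈ 0.014461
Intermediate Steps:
A(P, W) = 261 - 29*P (A(P, W) = (-9 + P)*(-29) = 261 - 29*P)
A(47, -9)/(-76207) = (261 - 29*47)/(-76207) = (261 - 1363)*(-1/76207) = -1102*(-1/76207) = 1102/76207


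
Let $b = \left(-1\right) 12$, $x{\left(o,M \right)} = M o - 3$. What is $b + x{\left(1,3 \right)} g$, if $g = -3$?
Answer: $-12$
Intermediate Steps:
$x{\left(o,M \right)} = -3 + M o$
$b = -12$
$b + x{\left(1,3 \right)} g = -12 + \left(-3 + 3 \cdot 1\right) \left(-3\right) = -12 + \left(-3 + 3\right) \left(-3\right) = -12 + 0 \left(-3\right) = -12 + 0 = -12$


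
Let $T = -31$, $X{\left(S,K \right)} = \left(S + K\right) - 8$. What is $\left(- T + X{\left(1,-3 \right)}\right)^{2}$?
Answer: $441$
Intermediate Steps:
$X{\left(S,K \right)} = -8 + K + S$ ($X{\left(S,K \right)} = \left(K + S\right) - 8 = -8 + K + S$)
$\left(- T + X{\left(1,-3 \right)}\right)^{2} = \left(\left(-1\right) \left(-31\right) - 10\right)^{2} = \left(31 - 10\right)^{2} = 21^{2} = 441$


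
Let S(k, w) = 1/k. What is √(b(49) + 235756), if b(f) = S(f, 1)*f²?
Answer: √235805 ≈ 485.60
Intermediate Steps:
b(f) = f (b(f) = f²/f = f)
√(b(49) + 235756) = √(49 + 235756) = √235805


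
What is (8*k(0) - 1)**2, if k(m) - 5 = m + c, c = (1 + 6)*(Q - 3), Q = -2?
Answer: 58081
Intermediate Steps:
c = -35 (c = (1 + 6)*(-2 - 3) = 7*(-5) = -35)
k(m) = -30 + m (k(m) = 5 + (m - 35) = 5 + (-35 + m) = -30 + m)
(8*k(0) - 1)**2 = (8*(-30 + 0) - 1)**2 = (8*(-30) - 1)**2 = (-240 - 1)**2 = (-241)**2 = 58081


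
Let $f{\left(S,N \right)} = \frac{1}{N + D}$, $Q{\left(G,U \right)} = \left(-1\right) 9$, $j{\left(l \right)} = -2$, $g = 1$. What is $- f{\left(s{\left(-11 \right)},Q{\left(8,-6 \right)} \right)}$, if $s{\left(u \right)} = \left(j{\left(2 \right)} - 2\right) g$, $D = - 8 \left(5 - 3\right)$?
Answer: $\frac{1}{25} \approx 0.04$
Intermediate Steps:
$D = -16$ ($D = \left(-8\right) 2 = -16$)
$Q{\left(G,U \right)} = -9$
$s{\left(u \right)} = -4$ ($s{\left(u \right)} = \left(-2 - 2\right) 1 = \left(-4\right) 1 = -4$)
$f{\left(S,N \right)} = \frac{1}{-16 + N}$ ($f{\left(S,N \right)} = \frac{1}{N - 16} = \frac{1}{-16 + N}$)
$- f{\left(s{\left(-11 \right)},Q{\left(8,-6 \right)} \right)} = - \frac{1}{-16 - 9} = - \frac{1}{-25} = \left(-1\right) \left(- \frac{1}{25}\right) = \frac{1}{25}$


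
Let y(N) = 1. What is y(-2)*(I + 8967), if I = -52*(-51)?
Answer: 11619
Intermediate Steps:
I = 2652
y(-2)*(I + 8967) = 1*(2652 + 8967) = 1*11619 = 11619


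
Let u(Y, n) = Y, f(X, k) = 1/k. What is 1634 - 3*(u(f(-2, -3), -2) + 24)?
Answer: 1563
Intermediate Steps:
1634 - 3*(u(f(-2, -3), -2) + 24) = 1634 - 3*(1/(-3) + 24) = 1634 - 3*(-⅓ + 24) = 1634 - 3*71/3 = 1634 - 71 = 1563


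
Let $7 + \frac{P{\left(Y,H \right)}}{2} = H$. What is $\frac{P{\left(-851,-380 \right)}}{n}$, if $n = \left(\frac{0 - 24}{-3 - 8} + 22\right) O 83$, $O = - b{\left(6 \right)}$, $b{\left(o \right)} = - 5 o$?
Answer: $- \frac{1419}{110390} \approx -0.012854$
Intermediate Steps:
$O = 30$ ($O = - \left(-5\right) 6 = \left(-1\right) \left(-30\right) = 30$)
$P{\left(Y,H \right)} = -14 + 2 H$
$n = \frac{662340}{11}$ ($n = \left(\frac{0 - 24}{-3 - 8} + 22\right) 30 \cdot 83 = \left(- \frac{24}{-11} + 22\right) 30 \cdot 83 = \left(\left(-24\right) \left(- \frac{1}{11}\right) + 22\right) 30 \cdot 83 = \left(\frac{24}{11} + 22\right) 30 \cdot 83 = \frac{266}{11} \cdot 30 \cdot 83 = \frac{7980}{11} \cdot 83 = \frac{662340}{11} \approx 60213.0$)
$\frac{P{\left(-851,-380 \right)}}{n} = \frac{-14 + 2 \left(-380\right)}{\frac{662340}{11}} = \left(-14 - 760\right) \frac{11}{662340} = \left(-774\right) \frac{11}{662340} = - \frac{1419}{110390}$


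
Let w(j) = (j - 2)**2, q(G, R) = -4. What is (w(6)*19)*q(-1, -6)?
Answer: -1216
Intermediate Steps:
w(j) = (-2 + j)**2
(w(6)*19)*q(-1, -6) = ((-2 + 6)**2*19)*(-4) = (4**2*19)*(-4) = (16*19)*(-4) = 304*(-4) = -1216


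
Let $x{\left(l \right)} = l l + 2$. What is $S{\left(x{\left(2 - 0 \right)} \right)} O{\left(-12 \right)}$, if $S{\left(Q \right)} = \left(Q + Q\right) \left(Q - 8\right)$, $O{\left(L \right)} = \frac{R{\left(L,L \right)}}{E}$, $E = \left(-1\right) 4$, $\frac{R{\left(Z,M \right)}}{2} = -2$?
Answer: $-24$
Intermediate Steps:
$R{\left(Z,M \right)} = -4$ ($R{\left(Z,M \right)} = 2 \left(-2\right) = -4$)
$E = -4$
$x{\left(l \right)} = 2 + l^{2}$ ($x{\left(l \right)} = l^{2} + 2 = 2 + l^{2}$)
$O{\left(L \right)} = 1$ ($O{\left(L \right)} = - \frac{4}{-4} = \left(-4\right) \left(- \frac{1}{4}\right) = 1$)
$S{\left(Q \right)} = 2 Q \left(-8 + Q\right)$
$S{\left(x{\left(2 - 0 \right)} \right)} O{\left(-12 \right)} = 2 \left(2 + \left(2 - 0\right)^{2}\right) \left(-8 + \left(2 + \left(2 - 0\right)^{2}\right)\right) 1 = 2 \left(2 + \left(2 + 0\right)^{2}\right) \left(-8 + \left(2 + \left(2 + 0\right)^{2}\right)\right) 1 = 2 \left(2 + 2^{2}\right) \left(-8 + \left(2 + 2^{2}\right)\right) 1 = 2 \left(2 + 4\right) \left(-8 + \left(2 + 4\right)\right) 1 = 2 \cdot 6 \left(-8 + 6\right) 1 = 2 \cdot 6 \left(-2\right) 1 = \left(-24\right) 1 = -24$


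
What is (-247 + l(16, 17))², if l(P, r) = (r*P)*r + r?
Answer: 19307236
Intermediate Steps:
l(P, r) = r + P*r² (l(P, r) = (P*r)*r + r = P*r² + r = r + P*r²)
(-247 + l(16, 17))² = (-247 + 17*(1 + 16*17))² = (-247 + 17*(1 + 272))² = (-247 + 17*273)² = (-247 + 4641)² = 4394² = 19307236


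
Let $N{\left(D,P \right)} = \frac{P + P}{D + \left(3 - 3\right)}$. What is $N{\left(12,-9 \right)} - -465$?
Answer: $\frac{927}{2} \approx 463.5$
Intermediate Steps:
$N{\left(D,P \right)} = \frac{2 P}{D}$ ($N{\left(D,P \right)} = \frac{2 P}{D + 0} = \frac{2 P}{D}$)
$N{\left(12,-9 \right)} - -465 = 2 \left(-9\right) \frac{1}{12} - -465 = 2 \left(-9\right) \frac{1}{12} + 465 = - \frac{3}{2} + 465 = \frac{927}{2}$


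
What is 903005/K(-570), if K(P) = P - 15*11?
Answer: -180601/147 ≈ -1228.6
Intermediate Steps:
K(P) = -165 + P (K(P) = P - 165 = -165 + P)
903005/K(-570) = 903005/(-165 - 570) = 903005/(-735) = 903005*(-1/735) = -180601/147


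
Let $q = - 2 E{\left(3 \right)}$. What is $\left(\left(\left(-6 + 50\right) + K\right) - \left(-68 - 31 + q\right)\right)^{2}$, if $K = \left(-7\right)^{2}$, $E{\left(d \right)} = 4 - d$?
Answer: $37636$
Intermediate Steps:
$q = -2$ ($q = - 2 \left(4 - 3\right) = \left(-2\right) 1 = -2$)
$K = 49$
$\left(\left(\left(-6 + 50\right) + K\right) - \left(-68 - 31 + q\right)\right)^{2} = \left(\left(\left(-6 + 50\right) + 49\right) + \left(68 - \left(-2 - 31\right)\right)\right)^{2} = \left(\left(44 + 49\right) + \left(68 - \left(-2 - 31\right)\right)\right)^{2} = \left(93 + \left(68 - -33\right)\right)^{2} = \left(93 + \left(68 + 33\right)\right)^{2} = \left(93 + 101\right)^{2} = 194^{2} = 37636$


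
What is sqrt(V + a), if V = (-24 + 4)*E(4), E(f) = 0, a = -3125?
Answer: 25*I*sqrt(5) ≈ 55.902*I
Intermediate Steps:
V = 0 (V = (-24 + 4)*0 = -20*0 = 0)
sqrt(V + a) = sqrt(0 - 3125) = sqrt(-3125) = 25*I*sqrt(5)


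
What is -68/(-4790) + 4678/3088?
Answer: 5654401/3697880 ≈ 1.5291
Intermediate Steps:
-68/(-4790) + 4678/3088 = -68*(-1/4790) + 4678*(1/3088) = 34/2395 + 2339/1544 = 5654401/3697880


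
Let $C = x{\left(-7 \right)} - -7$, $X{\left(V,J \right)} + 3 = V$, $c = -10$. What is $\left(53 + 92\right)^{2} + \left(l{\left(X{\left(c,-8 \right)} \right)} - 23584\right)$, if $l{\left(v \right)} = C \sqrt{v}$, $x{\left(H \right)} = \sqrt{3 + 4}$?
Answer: $-2559 + i \sqrt{13} \left(7 + \sqrt{7}\right) \approx -2559.0 + 34.778 i$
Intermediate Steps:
$X{\left(V,J \right)} = -3 + V$
$x{\left(H \right)} = \sqrt{7}$
$C = 7 + \sqrt{7}$ ($C = \sqrt{7} - -7 = \sqrt{7} + 7 = 7 + \sqrt{7} \approx 9.6458$)
$l{\left(v \right)} = \sqrt{v} \left(7 + \sqrt{7}\right)$ ($l{\left(v \right)} = \left(7 + \sqrt{7}\right) \sqrt{v} = \sqrt{v} \left(7 + \sqrt{7}\right)$)
$\left(53 + 92\right)^{2} + \left(l{\left(X{\left(c,-8 \right)} \right)} - 23584\right) = \left(53 + 92\right)^{2} - \left(23584 - \sqrt{-3 - 10} \left(7 + \sqrt{7}\right)\right) = 145^{2} - \left(23584 - \sqrt{-13} \left(7 + \sqrt{7}\right)\right) = 21025 - \left(23584 - i \sqrt{13} \left(7 + \sqrt{7}\right)\right) = -2559 + i \sqrt{13} \left(7 + \sqrt{7}\right)$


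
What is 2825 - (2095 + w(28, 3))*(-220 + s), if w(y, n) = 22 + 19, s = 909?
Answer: -1468879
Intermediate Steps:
w(y, n) = 41
2825 - (2095 + w(28, 3))*(-220 + s) = 2825 - (2095 + 41)*(-220 + 909) = 2825 - 2136*689 = 2825 - 1*1471704 = 2825 - 1471704 = -1468879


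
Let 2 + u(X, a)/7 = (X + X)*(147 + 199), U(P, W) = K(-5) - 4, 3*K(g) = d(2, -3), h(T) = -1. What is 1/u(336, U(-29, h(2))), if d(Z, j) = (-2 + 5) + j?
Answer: 1/1627570 ≈ 6.1441e-7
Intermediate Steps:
d(Z, j) = 3 + j
K(g) = 0 (K(g) = (3 - 3)/3 = (1/3)*0 = 0)
U(P, W) = -4 (U(P, W) = 0 - 4 = -4)
u(X, a) = -14 + 4844*X (u(X, a) = -14 + 7*((X + X)*(147 + 199)) = -14 + 7*((2*X)*346) = -14 + 7*(692*X) = -14 + 4844*X)
1/u(336, U(-29, h(2))) = 1/(-14 + 4844*336) = 1/(-14 + 1627584) = 1/1627570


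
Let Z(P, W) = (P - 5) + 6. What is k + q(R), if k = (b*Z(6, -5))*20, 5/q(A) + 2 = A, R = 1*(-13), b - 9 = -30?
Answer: -8821/3 ≈ -2940.3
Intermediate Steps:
Z(P, W) = 1 + P (Z(P, W) = (-5 + P) + 6 = 1 + P)
b = -21 (b = 9 - 30 = -21)
R = -13
q(A) = 5/(-2 + A)
k = -2940 (k = -21*(1 + 6)*20 = -21*7*20 = -147*20 = -2940)
k + q(R) = -2940 + 5/(-2 - 13) = -2940 + 5/(-15) = -2940 + 5*(-1/15) = -2940 - ⅓ = -8821/3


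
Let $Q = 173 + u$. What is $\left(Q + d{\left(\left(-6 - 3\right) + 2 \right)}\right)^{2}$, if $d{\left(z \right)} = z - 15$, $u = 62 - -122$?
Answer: $112225$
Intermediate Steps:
$u = 184$ ($u = 62 + 122 = 184$)
$d{\left(z \right)} = -15 + z$
$Q = 357$ ($Q = 173 + 184 = 357$)
$\left(Q + d{\left(\left(-6 - 3\right) + 2 \right)}\right)^{2} = \left(357 + \left(-15 + \left(\left(-6 - 3\right) + 2\right)\right)\right)^{2} = \left(357 + \left(-15 + \left(-9 + 2\right)\right)\right)^{2} = \left(357 - 22\right)^{2} = 335^{2} = 112225$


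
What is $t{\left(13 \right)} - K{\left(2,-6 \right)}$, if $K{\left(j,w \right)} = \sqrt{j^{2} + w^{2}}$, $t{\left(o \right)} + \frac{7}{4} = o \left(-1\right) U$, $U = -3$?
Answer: $\frac{149}{4} - 2 \sqrt{10} \approx 30.925$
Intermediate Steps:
$t{\left(o \right)} = - \frac{7}{4} + 3 o$ ($t{\left(o \right)} = - \frac{7}{4} + o \left(-1\right) \left(-3\right) = - \frac{7}{4} + - o \left(-3\right) = - \frac{7}{4} + 3 o$)
$t{\left(13 \right)} - K{\left(2,-6 \right)} = \left(- \frac{7}{4} + 3 \cdot 13\right) - \sqrt{2^{2} + \left(-6\right)^{2}} = \left(- \frac{7}{4} + 39\right) - \sqrt{4 + 36} = \frac{149}{4} - \sqrt{40} = \frac{149}{4} - 2 \sqrt{10}$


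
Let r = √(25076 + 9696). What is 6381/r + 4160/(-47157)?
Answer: -4160/47157 + 6381*√8693/17386 ≈ 34.131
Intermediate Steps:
r = 2*√8693 (r = √34772 = 2*√8693 ≈ 186.47)
6381/r + 4160/(-47157) = 6381/((2*√8693)) + 4160/(-47157) = 6381*(√8693/17386) + 4160*(-1/47157) = 6381*√8693/17386 - 4160/47157 = -4160/47157 + 6381*√8693/17386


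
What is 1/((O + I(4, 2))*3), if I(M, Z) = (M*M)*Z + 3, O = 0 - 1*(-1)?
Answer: 1/108 ≈ 0.0092593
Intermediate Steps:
O = 1 (O = 0 + 1 = 1)
I(M, Z) = 3 + Z*M**2 (I(M, Z) = M**2*Z + 3 = Z*M**2 + 3 = 3 + Z*M**2)
1/((O + I(4, 2))*3) = 1/((1 + (3 + 2*4**2))*3) = 1/((1 + (3 + 2*16))*3) = 1/((1 + (3 + 32))*3) = 1/((1 + 35)*3) = 1/(36*3) = 1/108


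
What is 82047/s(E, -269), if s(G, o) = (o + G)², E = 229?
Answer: 82047/1600 ≈ 51.279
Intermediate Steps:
s(G, o) = (G + o)²
82047/s(E, -269) = 82047/((229 - 269)²) = 82047/((-40)²) = 82047/1600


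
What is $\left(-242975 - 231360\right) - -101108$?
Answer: $-373227$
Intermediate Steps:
$\left(-242975 - 231360\right) - -101108 = -474335 + 101108 = -373227$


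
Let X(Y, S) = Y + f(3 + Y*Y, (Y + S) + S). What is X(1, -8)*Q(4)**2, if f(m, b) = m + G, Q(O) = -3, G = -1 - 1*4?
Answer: 0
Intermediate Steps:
G = -5 (G = -1 - 4 = -5)
f(m, b) = -5 + m (f(m, b) = m - 5 = -5 + m)
X(Y, S) = -2 + Y + Y**2 (X(Y, S) = Y + (-5 + (3 + Y*Y)) = Y + (-5 + (3 + Y**2)) = Y + (-2 + Y**2) = -2 + Y + Y**2)
X(1, -8)*Q(4)**2 = (-2 + 1 + 1**2)*(-3)**2 = (-2 + 1 + 1)*9 = 0*9 = 0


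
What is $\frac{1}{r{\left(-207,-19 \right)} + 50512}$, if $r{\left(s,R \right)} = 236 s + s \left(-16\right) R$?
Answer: $- \frac{1}{61268} \approx -1.6322 \cdot 10^{-5}$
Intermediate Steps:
$r{\left(s,R \right)} = 236 s - 16 R s$ ($r{\left(s,R \right)} = 236 s + - 16 s R = 236 s - 16 R s$)
$\frac{1}{r{\left(-207,-19 \right)} + 50512} = \frac{1}{4 \left(-207\right) \left(59 - -76\right) + 50512} = \frac{1}{4 \left(-207\right) \left(59 + 76\right) + 50512} = \frac{1}{4 \left(-207\right) 135 + 50512} = \frac{1}{-111780 + 50512} = \frac{1}{-61268} = - \frac{1}{61268}$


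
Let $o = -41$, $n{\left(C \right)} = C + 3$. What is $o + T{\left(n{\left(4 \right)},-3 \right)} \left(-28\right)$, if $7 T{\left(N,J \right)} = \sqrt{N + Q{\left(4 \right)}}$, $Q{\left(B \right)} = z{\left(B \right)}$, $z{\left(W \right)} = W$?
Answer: $-41 - 4 \sqrt{11} \approx -54.266$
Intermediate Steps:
$n{\left(C \right)} = 3 + C$
$Q{\left(B \right)} = B$
$T{\left(N,J \right)} = \frac{\sqrt{4 + N}}{7}$ ($T{\left(N,J \right)} = \frac{\sqrt{N + 4}}{7} = \frac{\sqrt{4 + N}}{7}$)
$o + T{\left(n{\left(4 \right)},-3 \right)} \left(-28\right) = -41 + \frac{\sqrt{4 + \left(3 + 4\right)}}{7} \left(-28\right) = -41 + \frac{\sqrt{4 + 7}}{7} \left(-28\right) = -41 + \frac{\sqrt{11}}{7} \left(-28\right) = -41 - 4 \sqrt{11}$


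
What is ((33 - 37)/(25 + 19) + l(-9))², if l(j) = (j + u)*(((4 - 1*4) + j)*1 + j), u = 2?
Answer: 1918225/121 ≈ 15853.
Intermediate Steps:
l(j) = 2*j*(2 + j) (l(j) = (j + 2)*(((4 - 1*4) + j)*1 + j) = (2 + j)*(((4 - 4) + j)*1 + j) = (2 + j)*((0 + j)*1 + j) = (2 + j)*(j*1 + j) = (2 + j)*(j + j) = (2 + j)*(2*j) = 2*j*(2 + j))
((33 - 37)/(25 + 19) + l(-9))² = ((33 - 37)/(25 + 19) + 2*(-9)*(2 - 9))² = (-4/44 + 2*(-9)*(-7))² = (-4*1/44 + 126)² = (-1/11 + 126)² = (1385/11)² = 1918225/121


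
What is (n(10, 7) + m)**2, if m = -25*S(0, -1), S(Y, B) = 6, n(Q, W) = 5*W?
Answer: 13225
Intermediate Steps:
m = -150 (m = -25*6 = -150)
(n(10, 7) + m)**2 = (5*7 - 150)**2 = (35 - 150)**2 = (-115)**2 = 13225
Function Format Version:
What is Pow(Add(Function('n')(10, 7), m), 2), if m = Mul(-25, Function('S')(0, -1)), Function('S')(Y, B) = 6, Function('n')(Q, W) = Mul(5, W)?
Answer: 13225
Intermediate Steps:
m = -150 (m = Mul(-25, 6) = -150)
Pow(Add(Function('n')(10, 7), m), 2) = Pow(Add(Mul(5, 7), -150), 2) = Pow(Add(35, -150), 2) = Pow(-115, 2) = 13225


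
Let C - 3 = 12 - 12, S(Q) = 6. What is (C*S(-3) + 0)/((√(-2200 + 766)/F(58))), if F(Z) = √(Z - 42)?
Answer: -12*I*√1434/239 ≈ -1.9013*I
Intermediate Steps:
F(Z) = √(-42 + Z)
C = 3 (C = 3 + (12 - 12) = 3 + 0 = 3)
(C*S(-3) + 0)/((√(-2200 + 766)/F(58))) = (3*6 + 0)/((√(-2200 + 766)/(√(-42 + 58)))) = (18 + 0)/((√(-1434)/(√16))) = 18/(((I*√1434)/4)) = 18/(((I*√1434)*(¼))) = 18/((I*√1434/4)) = 18*(-2*I*√1434/717) = -12*I*√1434/239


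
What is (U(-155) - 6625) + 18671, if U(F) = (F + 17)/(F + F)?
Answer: 1867199/155 ≈ 12046.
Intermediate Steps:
U(F) = (17 + F)/(2*F) (U(F) = (17 + F)/((2*F)) = (17 + F)*(1/(2*F)) = (17 + F)/(2*F))
(U(-155) - 6625) + 18671 = ((1/2)*(17 - 155)/(-155) - 6625) + 18671 = ((1/2)*(-1/155)*(-138) - 6625) + 18671 = (69/155 - 6625) + 18671 = -1026806/155 + 18671 = 1867199/155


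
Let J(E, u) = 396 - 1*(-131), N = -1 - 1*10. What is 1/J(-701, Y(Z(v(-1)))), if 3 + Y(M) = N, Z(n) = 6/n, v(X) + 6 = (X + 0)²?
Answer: 1/527 ≈ 0.0018975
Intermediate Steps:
v(X) = -6 + X² (v(X) = -6 + (X + 0)² = -6 + X²)
N = -11 (N = -1 - 10 = -11)
Y(M) = -14 (Y(M) = -3 - 11 = -14)
J(E, u) = 527 (J(E, u) = 396 + 131 = 527)
1/J(-701, Y(Z(v(-1)))) = 1/527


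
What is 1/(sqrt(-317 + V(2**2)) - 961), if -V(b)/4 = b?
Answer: -961/923854 - 3*I*sqrt(37)/923854 ≈ -0.0010402 - 1.9752e-5*I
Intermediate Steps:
V(b) = -4*b
1/(sqrt(-317 + V(2**2)) - 961) = 1/(sqrt(-317 - 4*2**2) - 961) = 1/(sqrt(-317 - 4*4) - 961) = 1/(sqrt(-317 - 16) - 961) = 1/(sqrt(-333) - 961) = 1/(3*I*sqrt(37) - 961) = 1/(-961 + 3*I*sqrt(37))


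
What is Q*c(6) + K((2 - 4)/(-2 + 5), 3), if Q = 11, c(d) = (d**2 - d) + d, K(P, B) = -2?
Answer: 394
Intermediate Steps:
c(d) = d**2
Q*c(6) + K((2 - 4)/(-2 + 5), 3) = 11*6**2 - 2 = 11*36 - 2 = 396 - 2 = 394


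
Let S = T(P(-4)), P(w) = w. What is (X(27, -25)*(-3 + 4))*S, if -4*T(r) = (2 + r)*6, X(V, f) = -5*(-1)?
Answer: 15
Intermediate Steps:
X(V, f) = 5
T(r) = -3 - 3*r/2 (T(r) = -(2 + r)*6/4 = -(12 + 6*r)/4 = -3 - 3*r/2)
S = 3 (S = -3 - 3/2*(-4) = -3 + 6 = 3)
(X(27, -25)*(-3 + 4))*S = (5*(-3 + 4))*3 = (5*1)*3 = 5*3 = 15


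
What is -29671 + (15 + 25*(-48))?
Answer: -30856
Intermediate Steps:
-29671 + (15 + 25*(-48)) = -29671 + (15 - 1200) = -29671 - 1185 = -30856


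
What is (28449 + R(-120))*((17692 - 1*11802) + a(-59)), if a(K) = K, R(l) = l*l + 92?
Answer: 250388971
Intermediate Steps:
R(l) = 92 + l² (R(l) = l² + 92 = 92 + l²)
(28449 + R(-120))*((17692 - 1*11802) + a(-59)) = (28449 + (92 + (-120)²))*((17692 - 1*11802) - 59) = (28449 + (92 + 14400))*((17692 - 11802) - 59) = (28449 + 14492)*(5890 - 59) = 42941*5831 = 250388971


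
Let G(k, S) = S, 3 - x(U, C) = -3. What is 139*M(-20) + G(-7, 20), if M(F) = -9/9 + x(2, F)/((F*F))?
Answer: -23383/200 ≈ -116.92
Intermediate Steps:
x(U, C) = 6 (x(U, C) = 3 - 1*(-3) = 3 + 3 = 6)
M(F) = -1 + 6/F² (M(F) = -9/9 + 6/((F*F)) = -9*⅑ + 6/(F²) = -1 + 6/F²)
139*M(-20) + G(-7, 20) = 139*(-1 + 6/(-20)²) + 20 = 139*(-1 + 6*(1/400)) + 20 = 139*(-1 + 3/200) + 20 = 139*(-197/200) + 20 = -27383/200 + 20 = -23383/200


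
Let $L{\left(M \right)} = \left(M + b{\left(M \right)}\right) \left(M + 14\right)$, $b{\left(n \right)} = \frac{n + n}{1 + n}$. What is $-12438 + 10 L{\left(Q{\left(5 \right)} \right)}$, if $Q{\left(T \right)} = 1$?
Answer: $-12138$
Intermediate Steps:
$b{\left(n \right)} = \frac{2 n}{1 + n}$
$L{\left(M \right)} = \left(14 + M\right) \left(M + \frac{2 M}{1 + M}\right)$ ($L{\left(M \right)} = \left(M + \frac{2 M}{1 + M}\right) \left(M + 14\right) = \left(M + \frac{2 M}{1 + M}\right) \left(14 + M\right) = \left(14 + M\right) \left(M + \frac{2 M}{1 + M}\right)$)
$-12438 + 10 L{\left(Q{\left(5 \right)} \right)} = -12438 + 10 \cdot 1 \frac{1}{1 + 1} \left(42 + 1^{2} + 17 \cdot 1\right) = -12438 + 10 \cdot 1 \cdot \frac{1}{2} \left(42 + 1 + 17\right) = -12438 + 10 \cdot 1 \cdot \frac{1}{2} \cdot 60 = -12438 + 10 \cdot 30 = -12438 + 300 = -12138$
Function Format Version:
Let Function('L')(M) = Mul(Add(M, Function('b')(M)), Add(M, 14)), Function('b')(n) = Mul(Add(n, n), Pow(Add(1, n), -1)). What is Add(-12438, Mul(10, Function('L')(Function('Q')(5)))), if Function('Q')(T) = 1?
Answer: -12138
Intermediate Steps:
Function('b')(n) = Mul(2, n, Pow(Add(1, n), -1)) (Function('b')(n) = Mul(Mul(2, n), Pow(Add(1, n), -1)) = Mul(2, n, Pow(Add(1, n), -1)))
Function('L')(M) = Mul(Add(14, M), Add(M, Mul(2, M, Pow(Add(1, M), -1)))) (Function('L')(M) = Mul(Add(M, Mul(2, M, Pow(Add(1, M), -1))), Add(M, 14)) = Mul(Add(M, Mul(2, M, Pow(Add(1, M), -1))), Add(14, M)) = Mul(Add(14, M), Add(M, Mul(2, M, Pow(Add(1, M), -1)))))
Add(-12438, Mul(10, Function('L')(Function('Q')(5)))) = Add(-12438, Mul(10, Mul(1, Pow(Add(1, 1), -1), Add(42, Pow(1, 2), Mul(17, 1))))) = Add(-12438, Mul(10, Mul(1, Pow(2, -1), Add(42, 1, 17)))) = Add(-12438, Mul(10, Mul(1, Rational(1, 2), 60))) = Add(-12438, Mul(10, 30)) = Add(-12438, 300) = -12138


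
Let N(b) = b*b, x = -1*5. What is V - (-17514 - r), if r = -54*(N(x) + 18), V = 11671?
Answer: 26863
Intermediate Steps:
x = -5
N(b) = b**2
r = -2322 (r = -54*((-5)**2 + 18) = -54*(25 + 18) = -54*43 = -2322)
V - (-17514 - r) = 11671 - (-17514 - 1*(-2322)) = 11671 - (-17514 + 2322) = 11671 - 1*(-15192) = 11671 + 15192 = 26863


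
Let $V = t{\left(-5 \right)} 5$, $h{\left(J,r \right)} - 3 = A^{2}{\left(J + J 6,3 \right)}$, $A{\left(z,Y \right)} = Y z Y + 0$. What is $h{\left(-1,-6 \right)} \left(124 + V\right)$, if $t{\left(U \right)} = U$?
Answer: $393228$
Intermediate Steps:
$A{\left(z,Y \right)} = z Y^{2}$ ($A{\left(z,Y \right)} = z Y^{2} + 0 = z Y^{2}$)
$h{\left(J,r \right)} = 3 + 3969 J^{2}$ ($h{\left(J,r \right)} = 3 + \left(\left(J + J 6\right) 3^{2}\right)^{2} = 3 + \left(\left(J + 6 J\right) 9\right)^{2} = 3 + \left(7 J 9\right)^{2} = 3 + \left(63 J\right)^{2} = 3 + 3969 J^{2}$)
$V = -25$ ($V = \left(-5\right) 5 = -25$)
$h{\left(-1,-6 \right)} \left(124 + V\right) = \left(3 + 3969 \left(-1\right)^{2}\right) \left(124 - 25\right) = \left(3 + 3969 \cdot 1\right) 99 = \left(3 + 3969\right) 99 = 3972 \cdot 99 = 393228$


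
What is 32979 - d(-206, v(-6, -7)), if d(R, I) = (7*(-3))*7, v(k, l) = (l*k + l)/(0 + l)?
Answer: 33126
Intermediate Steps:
v(k, l) = (l + k*l)/l (v(k, l) = (k*l + l)/l = (l + k*l)/l)
d(R, I) = -147 (d(R, I) = -21*7 = -147)
32979 - d(-206, v(-6, -7)) = 32979 - 1*(-147) = 32979 + 147 = 33126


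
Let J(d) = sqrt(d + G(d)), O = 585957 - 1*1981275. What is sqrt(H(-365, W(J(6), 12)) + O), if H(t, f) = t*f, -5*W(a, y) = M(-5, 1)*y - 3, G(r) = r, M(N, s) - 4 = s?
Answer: 3*I*sqrt(154573) ≈ 1179.5*I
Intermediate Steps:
M(N, s) = 4 + s
O = -1395318 (O = 585957 - 1981275 = -1395318)
J(d) = sqrt(2)*sqrt(d) (J(d) = sqrt(d + d) = sqrt(2*d) = sqrt(2)*sqrt(d))
W(a, y) = 3/5 - y (W(a, y) = -((4 + 1)*y - 3)/5 = -(5*y - 3)/5 = -(-3 + 5*y)/5 = 3/5 - y)
H(t, f) = f*t
sqrt(H(-365, W(J(6), 12)) + O) = sqrt((3/5 - 1*12)*(-365) - 1395318) = sqrt((3/5 - 12)*(-365) - 1395318) = sqrt(-57/5*(-365) - 1395318) = sqrt(4161 - 1395318) = sqrt(-1391157) = 3*I*sqrt(154573)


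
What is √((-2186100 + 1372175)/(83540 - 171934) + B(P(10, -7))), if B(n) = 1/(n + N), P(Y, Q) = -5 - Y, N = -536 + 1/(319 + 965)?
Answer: √36004234746712778577458/62537252302 ≈ 3.0342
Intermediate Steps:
N = -688223/1284 (N = -536 + 1/1284 = -688223/1284 ≈ -536.00)
B(n) = 1/(-688223/1284 + n) (B(n) = 1/(n - 688223/1284) = 1/(-688223/1284 + n))
√((-2186100 + 1372175)/(83540 - 171934) + B(P(10, -7))) = √((-2186100 + 1372175)/(83540 - 171934) + 1284/(-688223 + 1284*(-5 - 1*10))) = √(-813925/(-88394) + 1284/(-688223 + 1284*(-5 - 10))) = √(-813925*(-1/88394) + 1284/(-688223 + 1284*(-15))) = √(813925/88394 + 1284/(-688223 - 19260)) = √(813925/88394 + 1284/(-707483)) = √(813925/88394 + 1284*(-1/707483)) = √(813925/88394 - 1284/707483) = √(575724602879/62537252302) = √36004234746712778577458/62537252302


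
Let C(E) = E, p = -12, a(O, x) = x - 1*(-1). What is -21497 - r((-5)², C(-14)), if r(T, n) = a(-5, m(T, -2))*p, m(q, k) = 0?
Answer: -21485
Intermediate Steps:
a(O, x) = 1 + x (a(O, x) = x + 1 = 1 + x)
r(T, n) = -12 (r(T, n) = (1 + 0)*(-12) = 1*(-12) = -12)
-21497 - r((-5)², C(-14)) = -21497 - 1*(-12) = -21497 + 12 = -21485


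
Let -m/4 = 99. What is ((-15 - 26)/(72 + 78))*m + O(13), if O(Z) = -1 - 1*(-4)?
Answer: 2781/25 ≈ 111.24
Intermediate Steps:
m = -396 (m = -4*99 = -396)
O(Z) = 3 (O(Z) = -1 + 4 = 3)
((-15 - 26)/(72 + 78))*m + O(13) = ((-15 - 26)/(72 + 78))*(-396) + 3 = -41/150*(-396) + 3 = 2706/25 + 3 = 2781/25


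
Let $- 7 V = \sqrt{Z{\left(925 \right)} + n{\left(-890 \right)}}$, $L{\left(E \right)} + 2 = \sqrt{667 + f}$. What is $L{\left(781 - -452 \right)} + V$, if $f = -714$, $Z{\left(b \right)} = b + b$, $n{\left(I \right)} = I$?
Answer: $-2 - \frac{8 \sqrt{15}}{7} + i \sqrt{47} \approx -6.4263 + 6.8557 i$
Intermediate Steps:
$Z{\left(b \right)} = 2 b$
$L{\left(E \right)} = -2 + i \sqrt{47}$ ($L{\left(E \right)} = -2 + \sqrt{667 - 714} = -2 + \sqrt{-47} = -2 + i \sqrt{47}$)
$V = - \frac{8 \sqrt{15}}{7}$ ($V = - \frac{\sqrt{2 \cdot 925 - 890}}{7} = - \frac{\sqrt{1850 - 890}}{7} = - \frac{\sqrt{960}}{7} = - \frac{8 \sqrt{15}}{7} \approx -4.4263$)
$L{\left(781 - -452 \right)} + V = \left(-2 + i \sqrt{47}\right) - \frac{8 \sqrt{15}}{7} = -2 - \frac{8 \sqrt{15}}{7} + i \sqrt{47}$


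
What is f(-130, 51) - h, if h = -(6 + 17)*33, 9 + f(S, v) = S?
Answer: 620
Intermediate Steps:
f(S, v) = -9 + S
h = -759 (h = -23*33 = -1*759 = -759)
f(-130, 51) - h = (-9 - 130) - 1*(-759) = -139 + 759 = 620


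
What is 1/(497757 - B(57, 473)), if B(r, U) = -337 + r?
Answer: 1/498037 ≈ 2.0079e-6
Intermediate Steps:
1/(497757 - B(57, 473)) = 1/(497757 - (-337 + 57)) = 1/(497757 - 1*(-280)) = 1/(497757 + 280) = 1/498037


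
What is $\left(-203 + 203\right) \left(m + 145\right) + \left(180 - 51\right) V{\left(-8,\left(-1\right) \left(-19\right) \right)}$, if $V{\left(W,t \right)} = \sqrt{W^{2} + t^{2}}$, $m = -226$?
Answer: $645 \sqrt{17} \approx 2659.4$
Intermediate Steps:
$\left(-203 + 203\right) \left(m + 145\right) + \left(180 - 51\right) V{\left(-8,\left(-1\right) \left(-19\right) \right)} = \left(-203 + 203\right) \left(-226 + 145\right) + \left(180 - 51\right) \sqrt{\left(-8\right)^{2} + \left(\left(-1\right) \left(-19\right)\right)^{2}} = 0 \left(-81\right) + 129 \sqrt{64 + 19^{2}} = 0 + 129 \sqrt{64 + 361} = 0 + 129 \sqrt{425} = 0 + 129 \cdot 5 \sqrt{17} = 0 + 645 \sqrt{17} = 645 \sqrt{17}$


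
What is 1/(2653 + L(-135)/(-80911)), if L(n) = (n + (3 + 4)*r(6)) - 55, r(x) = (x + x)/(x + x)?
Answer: 80911/214657066 ≈ 0.00037693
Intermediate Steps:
r(x) = 1 (r(x) = (2*x)/((2*x)) = (2*x)*(1/(2*x)) = 1)
L(n) = -48 + n (L(n) = (n + (3 + 4)*1) - 55 = (n + 7*1) - 55 = (n + 7) - 55 = (7 + n) - 55 = -48 + n)
1/(2653 + L(-135)/(-80911)) = 1/(2653 + (-48 - 135)/(-80911)) = 1/(2653 - 183*(-1/80911)) = 1/(2653 + 183/80911) = 1/(214657066/80911) = 80911/214657066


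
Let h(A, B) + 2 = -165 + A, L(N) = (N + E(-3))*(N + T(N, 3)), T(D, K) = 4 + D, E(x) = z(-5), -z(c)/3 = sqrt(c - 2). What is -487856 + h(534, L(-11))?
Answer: -487489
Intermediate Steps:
z(c) = -3*sqrt(-2 + c) (z(c) = -3*sqrt(c - 2) = -3*sqrt(-2 + c))
E(x) = -3*I*sqrt(7) (E(x) = -3*sqrt(-2 - 5) = -3*I*sqrt(7))
L(N) = (4 + 2*N)*(N - 3*I*sqrt(7)) (L(N) = (N - 3*I*sqrt(7))*(N + (4 + N)) = (N - 3*I*sqrt(7))*(4 + 2*N) = (4 + 2*N)*(N - 3*I*sqrt(7)))
h(A, B) = -167 + A (h(A, B) = -2 + (-165 + A) = -167 + A)
-487856 + h(534, L(-11)) = -487856 + (-167 + 534) = -487856 + 367 = -487489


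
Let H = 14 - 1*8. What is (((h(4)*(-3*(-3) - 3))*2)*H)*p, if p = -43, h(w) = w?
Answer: -12384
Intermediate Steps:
H = 6 (H = 14 - 8 = 6)
(((h(4)*(-3*(-3) - 3))*2)*H)*p = (((4*(-3*(-3) - 3))*2)*6)*(-43) = (((4*(9 - 3))*2)*6)*(-43) = (((4*6)*2)*6)*(-43) = ((24*2)*6)*(-43) = (48*6)*(-43) = 288*(-43) = -12384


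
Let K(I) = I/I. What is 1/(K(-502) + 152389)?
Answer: 1/152390 ≈ 6.5621e-6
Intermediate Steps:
K(I) = 1
1/(K(-502) + 152389) = 1/(1 + 152389) = 1/152390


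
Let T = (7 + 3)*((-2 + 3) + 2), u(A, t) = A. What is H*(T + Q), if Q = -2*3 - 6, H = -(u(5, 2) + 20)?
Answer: -450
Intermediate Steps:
H = -25 (H = -(5 + 20) = -1*25 = -25)
T = 30 (T = 10*(1 + 2) = 10*3 = 30)
Q = -12 (Q = -6 - 6 = -12)
H*(T + Q) = -25*(30 - 12) = -25*18 = -450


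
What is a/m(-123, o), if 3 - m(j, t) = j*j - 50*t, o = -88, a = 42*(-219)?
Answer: 4599/9763 ≈ 0.47106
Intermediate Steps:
a = -9198
m(j, t) = 3 - j² + 50*t (m(j, t) = 3 - (j*j - 50*t) = 3 - (j² - 50*t) = 3 + (-j² + 50*t) = 3 - j² + 50*t)
a/m(-123, o) = -9198/(3 - 1*(-123)² + 50*(-88)) = -9198/(3 - 1*15129 - 4400) = -9198/(3 - 15129 - 4400) = -9198/(-19526) = -9198*(-1/19526) = 4599/9763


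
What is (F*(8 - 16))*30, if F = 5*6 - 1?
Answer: -6960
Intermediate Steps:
F = 29 (F = 30 - 1 = 29)
(F*(8 - 16))*30 = (29*(8 - 16))*30 = (29*(-8))*30 = -232*30 = -6960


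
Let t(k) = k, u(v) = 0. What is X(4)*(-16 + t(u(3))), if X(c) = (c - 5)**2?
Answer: -16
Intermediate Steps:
X(c) = (-5 + c)**2
X(4)*(-16 + t(u(3))) = (-5 + 4)**2*(-16 + 0) = (-1)**2*(-16) = 1*(-16) = -16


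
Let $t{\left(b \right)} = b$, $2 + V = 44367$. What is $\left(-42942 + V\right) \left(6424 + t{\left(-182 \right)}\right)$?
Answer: $8882366$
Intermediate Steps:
$V = 44365$ ($V = -2 + 44367 = 44365$)
$\left(-42942 + V\right) \left(6424 + t{\left(-182 \right)}\right) = \left(-42942 + 44365\right) \left(6424 - 182\right) = 1423 \cdot 6242 = 8882366$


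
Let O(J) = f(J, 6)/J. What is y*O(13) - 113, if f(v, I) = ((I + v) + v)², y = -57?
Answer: -59837/13 ≈ -4602.8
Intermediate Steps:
f(v, I) = (I + 2*v)²
O(J) = (6 + 2*J)²/J
y*O(13) - 113 = -228*(3 + 13)²/13 - 113 = -228*16²/13 - 113 = -228*256/13 - 113 = -57*1024/13 - 113 = -58368/13 - 113 = -59837/13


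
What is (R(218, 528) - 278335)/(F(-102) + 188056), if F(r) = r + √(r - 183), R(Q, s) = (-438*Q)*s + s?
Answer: -9528019597486/35326706401 + 50693359*I*√285/35326706401 ≈ -269.71 + 0.024225*I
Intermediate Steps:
R(Q, s) = s - 438*Q*s (R(Q, s) = -438*Q*s + s = s - 438*Q*s)
F(r) = r + √(-183 + r)
(R(218, 528) - 278335)/(F(-102) + 188056) = (528*(1 - 438*218) - 278335)/((-102 + √(-183 - 102)) + 188056) = (528*(1 - 95484) - 278335)/((-102 + √(-285)) + 188056) = (528*(-95483) - 278335)/((-102 + I*√285) + 188056) = (-50415024 - 278335)/(187954 + I*√285) = -50693359/(187954 + I*√285)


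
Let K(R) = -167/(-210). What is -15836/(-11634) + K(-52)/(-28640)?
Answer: 755889647/555329600 ≈ 1.3612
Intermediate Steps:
K(R) = 167/210 (K(R) = -167*(-1/210) = 167/210)
-15836/(-11634) + K(-52)/(-28640) = -15836/(-11634) + (167/210)/(-28640) = -15836*(-1/11634) + (167/210)*(-1/28640) = 7918/5817 - 167/6014400 = 755889647/555329600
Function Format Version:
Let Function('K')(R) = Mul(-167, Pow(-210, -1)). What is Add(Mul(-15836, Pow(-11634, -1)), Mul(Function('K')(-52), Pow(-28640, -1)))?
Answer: Rational(755889647, 555329600) ≈ 1.3612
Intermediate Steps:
Function('K')(R) = Rational(167, 210) (Function('K')(R) = Mul(-167, Rational(-1, 210)) = Rational(167, 210))
Add(Mul(-15836, Pow(-11634, -1)), Mul(Function('K')(-52), Pow(-28640, -1))) = Add(Mul(-15836, Pow(-11634, -1)), Mul(Rational(167, 210), Pow(-28640, -1))) = Add(Mul(-15836, Rational(-1, 11634)), Mul(Rational(167, 210), Rational(-1, 28640))) = Add(Rational(7918, 5817), Rational(-167, 6014400)) = Rational(755889647, 555329600)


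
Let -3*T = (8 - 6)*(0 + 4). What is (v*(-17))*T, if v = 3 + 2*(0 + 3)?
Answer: 408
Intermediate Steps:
T = -8/3 (T = -(8 - 6)*(0 + 4)/3 = -2*4/3 = -⅓*8 = -8/3 ≈ -2.6667)
v = 9 (v = 3 + 2*3 = 3 + 6 = 9)
(v*(-17))*T = (9*(-17))*(-8/3) = -153*(-8/3) = 408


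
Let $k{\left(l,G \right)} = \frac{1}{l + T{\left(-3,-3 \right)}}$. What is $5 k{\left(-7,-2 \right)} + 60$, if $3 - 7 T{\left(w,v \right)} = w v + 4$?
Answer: $\frac{3505}{59} \approx 59.407$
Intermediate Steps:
$T{\left(w,v \right)} = - \frac{1}{7} - \frac{v w}{7}$ ($T{\left(w,v \right)} = \frac{3}{7} - \frac{w v + 4}{7} = \frac{3}{7} - \frac{v w + 4}{7} = \frac{3}{7} - \frac{4 + v w}{7} = \frac{3}{7} - \left(\frac{4}{7} + \frac{v w}{7}\right) = - \frac{1}{7} - \frac{v w}{7}$)
$k{\left(l,G \right)} = \frac{1}{- \frac{10}{7} + l}$ ($k{\left(l,G \right)} = \frac{1}{l - \left(\frac{1}{7} - - \frac{9}{7}\right)} = \frac{1}{l - \frac{10}{7}} = \frac{1}{- \frac{10}{7} + l}$)
$5 k{\left(-7,-2 \right)} + 60 = 5 \frac{7}{-10 + 7 \left(-7\right)} + 60 = 5 \frac{7}{-10 - 49} + 60 = 5 \frac{7}{-59} + 60 = 5 \cdot 7 \left(- \frac{1}{59}\right) + 60 = 5 \left(- \frac{7}{59}\right) + 60 = - \frac{35}{59} + 60 = \frac{3505}{59}$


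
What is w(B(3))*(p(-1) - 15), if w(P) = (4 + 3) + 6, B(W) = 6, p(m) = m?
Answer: -208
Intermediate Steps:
w(P) = 13 (w(P) = 7 + 6 = 13)
w(B(3))*(p(-1) - 15) = 13*(-1 - 15) = 13*(-16) = -208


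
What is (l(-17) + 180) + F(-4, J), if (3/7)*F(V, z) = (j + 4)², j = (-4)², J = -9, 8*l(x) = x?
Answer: 26669/24 ≈ 1111.2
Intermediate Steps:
l(x) = x/8
j = 16
F(V, z) = 2800/3 (F(V, z) = 7*(16 + 4)²/3 = (7/3)*20² = (7/3)*400 = 2800/3)
(l(-17) + 180) + F(-4, J) = ((⅛)*(-17) + 180) + 2800/3 = (-17/8 + 180) + 2800/3 = 1423/8 + 2800/3 = 26669/24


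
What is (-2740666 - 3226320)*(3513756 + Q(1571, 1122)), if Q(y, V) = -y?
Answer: -20957158724410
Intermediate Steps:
(-2740666 - 3226320)*(3513756 + Q(1571, 1122)) = (-2740666 - 3226320)*(3513756 - 1*1571) = -5966986*(3513756 - 1571) = -5966986*3512185 = -20957158724410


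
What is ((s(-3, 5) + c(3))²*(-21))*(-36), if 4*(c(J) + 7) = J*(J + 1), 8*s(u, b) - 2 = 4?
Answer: 31941/4 ≈ 7985.3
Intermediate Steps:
s(u, b) = ¾ (s(u, b) = ¼ + (⅛)*4 = ¼ + ½ = ¾)
c(J) = -7 + J*(1 + J)/4 (c(J) = -7 + (J*(J + 1))/4 = -7 + (J*(1 + J))/4 = -7 + J*(1 + J)/4)
((s(-3, 5) + c(3))²*(-21))*(-36) = ((¾ + (-7 + (¼)*3 + (¼)*3²))²*(-21))*(-36) = ((¾ + (-7 + ¾ + (¼)*9))²*(-21))*(-36) = ((¾ + (-7 + ¾ + 9/4))²*(-21))*(-36) = ((¾ - 4)²*(-21))*(-36) = ((-13/4)²*(-21))*(-36) = ((169/16)*(-21))*(-36) = -3549/16*(-36) = 31941/4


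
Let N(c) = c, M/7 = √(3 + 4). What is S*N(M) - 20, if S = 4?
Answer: -20 + 28*√7 ≈ 54.081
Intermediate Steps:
M = 7*√7 (M = 7*√(3 + 4) = 7*√7 ≈ 18.520)
S*N(M) - 20 = 4*(7*√7) - 20 = 28*√7 - 20 = -20 + 28*√7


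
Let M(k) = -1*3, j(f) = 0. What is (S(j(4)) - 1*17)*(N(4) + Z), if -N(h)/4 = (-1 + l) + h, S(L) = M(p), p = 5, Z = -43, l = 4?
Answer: 1420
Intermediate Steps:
M(k) = -3
S(L) = -3
N(h) = -12 - 4*h (N(h) = -4*((-1 + 4) + h) = -4*(3 + h) = -12 - 4*h)
(S(j(4)) - 1*17)*(N(4) + Z) = (-3 - 1*17)*((-12 - 4*4) - 43) = (-3 - 17)*((-12 - 16) - 43) = -20*(-28 - 43) = -20*(-71) = 1420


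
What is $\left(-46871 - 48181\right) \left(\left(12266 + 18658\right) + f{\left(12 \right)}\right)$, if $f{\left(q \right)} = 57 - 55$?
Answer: $-2939578152$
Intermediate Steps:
$f{\left(q \right)} = 2$
$\left(-46871 - 48181\right) \left(\left(12266 + 18658\right) + f{\left(12 \right)}\right) = \left(-46871 - 48181\right) \left(\left(12266 + 18658\right) + 2\right) = - 95052 \left(30924 + 2\right) = \left(-95052\right) 30926 = -2939578152$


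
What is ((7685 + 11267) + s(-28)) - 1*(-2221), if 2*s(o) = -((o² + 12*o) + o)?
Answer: 20963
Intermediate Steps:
s(o) = -13*o/2 - o²/2 (s(o) = (-((o² + 12*o) + o))/2 = (-(o² + 13*o))/2 = (-o² - 13*o)/2 = -13*o/2 - o²/2)
((7685 + 11267) + s(-28)) - 1*(-2221) = ((7685 + 11267) - ½*(-28)*(13 - 28)) - 1*(-2221) = (18952 - ½*(-28)*(-15)) + 2221 = (18952 - 210) + 2221 = 18742 + 2221 = 20963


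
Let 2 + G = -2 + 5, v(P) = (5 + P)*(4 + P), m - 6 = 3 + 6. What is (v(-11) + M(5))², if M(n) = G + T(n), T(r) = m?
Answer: 3364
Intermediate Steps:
m = 15 (m = 6 + (3 + 6) = 6 + 9 = 15)
T(r) = 15
v(P) = (4 + P)*(5 + P)
G = 1 (G = -2 + (-2 + 5) = -2 + 3 = 1)
M(n) = 16 (M(n) = 1 + 15 = 16)
(v(-11) + M(5))² = ((20 + (-11)² + 9*(-11)) + 16)² = ((20 + 121 - 99) + 16)² = (42 + 16)² = 58² = 3364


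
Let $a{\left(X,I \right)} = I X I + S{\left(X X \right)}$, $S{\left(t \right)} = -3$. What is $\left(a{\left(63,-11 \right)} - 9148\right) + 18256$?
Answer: $16728$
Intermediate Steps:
$a{\left(X,I \right)} = -3 + X I^{2}$ ($a{\left(X,I \right)} = I X I - 3 = X I^{2} - 3 = -3 + X I^{2}$)
$\left(a{\left(63,-11 \right)} - 9148\right) + 18256 = \left(\left(-3 + 63 \left(-11\right)^{2}\right) - 9148\right) + 18256 = \left(\left(-3 + 63 \cdot 121\right) - 9148\right) + 18256 = \left(\left(-3 + 7623\right) - 9148\right) + 18256 = \left(7620 - 9148\right) + 18256 = -1528 + 18256 = 16728$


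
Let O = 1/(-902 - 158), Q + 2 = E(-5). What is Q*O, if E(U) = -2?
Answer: 1/265 ≈ 0.0037736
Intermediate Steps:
Q = -4 (Q = -2 - 2 = -4)
O = -1/1060 (O = 1/(-1060) = -1/1060 ≈ -0.00094340)
Q*O = -4*(-1/1060) = 1/265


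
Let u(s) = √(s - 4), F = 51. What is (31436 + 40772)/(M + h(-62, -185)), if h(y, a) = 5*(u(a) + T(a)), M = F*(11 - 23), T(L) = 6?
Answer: -14008352/114483 - 361040*I*√21/114483 ≈ -122.36 - 14.452*I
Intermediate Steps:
u(s) = √(-4 + s)
M = -612 (M = 51*(11 - 23) = 51*(-12) = -612)
h(y, a) = 30 + 5*√(-4 + a) (h(y, a) = 5*(√(-4 + a) + 6) = 5*(6 + √(-4 + a)) = 30 + 5*√(-4 + a))
(31436 + 40772)/(M + h(-62, -185)) = (31436 + 40772)/(-612 + (30 + 5*√(-4 - 185))) = 72208/(-612 + (30 + 5*√(-189))) = 72208/(-612 + (30 + 5*(3*I*√21))) = 72208/(-612 + (30 + 15*I*√21)) = 72208/(-582 + 15*I*√21)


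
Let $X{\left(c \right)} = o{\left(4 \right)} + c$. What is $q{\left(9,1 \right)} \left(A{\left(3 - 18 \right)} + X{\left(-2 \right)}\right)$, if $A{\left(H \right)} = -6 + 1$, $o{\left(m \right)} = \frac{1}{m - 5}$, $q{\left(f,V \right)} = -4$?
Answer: $32$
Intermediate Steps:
$o{\left(m \right)} = \frac{1}{-5 + m}$
$A{\left(H \right)} = -5$
$X{\left(c \right)} = -1 + c$ ($X{\left(c \right)} = \frac{1}{-5 + 4} + c = \frac{1}{-1} + c = -1 + c$)
$q{\left(9,1 \right)} \left(A{\left(3 - 18 \right)} + X{\left(-2 \right)}\right) = - 4 \left(-5 - 3\right) = \left(-4\right) \left(-8\right) = 32$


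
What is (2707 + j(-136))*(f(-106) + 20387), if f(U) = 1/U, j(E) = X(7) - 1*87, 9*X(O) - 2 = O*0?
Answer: 25480598611/477 ≈ 5.3418e+7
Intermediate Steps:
X(O) = 2/9 (X(O) = 2/9 + (O*0)/9 = 2/9 + (⅑)*0 = 2/9 + 0 = 2/9)
j(E) = -781/9 (j(E) = 2/9 - 1*87 = 2/9 - 87 = -781/9)
(2707 + j(-136))*(f(-106) + 20387) = (2707 - 781/9)*(1/(-106) + 20387) = 23582*(-1/106 + 20387)/9 = (23582/9)*(2161021/106) = 25480598611/477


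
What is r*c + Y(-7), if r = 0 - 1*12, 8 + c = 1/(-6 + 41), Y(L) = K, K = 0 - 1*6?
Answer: 3138/35 ≈ 89.657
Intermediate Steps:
K = -6 (K = 0 - 6 = -6)
Y(L) = -6
c = -279/35 (c = -8 + 1/(-6 + 41) = -8 + 1/35 = -279/35 ≈ -7.9714)
r = -12 (r = 0 - 12 = -12)
r*c + Y(-7) = -12*(-279/35) - 6 = 3348/35 - 6 = 3138/35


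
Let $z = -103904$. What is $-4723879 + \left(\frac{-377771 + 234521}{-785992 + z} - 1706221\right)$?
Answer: $- \frac{953686687725}{148316} \approx -6.4301 \cdot 10^{6}$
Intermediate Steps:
$-4723879 + \left(\frac{-377771 + 234521}{-785992 + z} - 1706221\right) = -4723879 - \left(1706221 - \frac{-377771 + 234521}{-785992 - 103904}\right) = -4723879 - \left(1706221 + \frac{143250}{-889896}\right) = -4723879 - \frac{253059849961}{148316} = - \frac{953686687725}{148316}$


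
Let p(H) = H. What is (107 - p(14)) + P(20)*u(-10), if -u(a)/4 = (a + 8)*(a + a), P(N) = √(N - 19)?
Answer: -67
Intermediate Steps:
P(N) = √(-19 + N)
u(a) = -8*a*(8 + a) (u(a) = -4*(a + 8)*(a + a) = -4*(8 + a)*2*a = -8*a*(8 + a))
(107 - p(14)) + P(20)*u(-10) = (107 - 1*14) + √(-19 + 20)*(-8*(-10)*(8 - 10)) = (107 - 14) + √1*(-8*(-10)*(-2)) = 93 + 1*(-160) = 93 - 160 = -67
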